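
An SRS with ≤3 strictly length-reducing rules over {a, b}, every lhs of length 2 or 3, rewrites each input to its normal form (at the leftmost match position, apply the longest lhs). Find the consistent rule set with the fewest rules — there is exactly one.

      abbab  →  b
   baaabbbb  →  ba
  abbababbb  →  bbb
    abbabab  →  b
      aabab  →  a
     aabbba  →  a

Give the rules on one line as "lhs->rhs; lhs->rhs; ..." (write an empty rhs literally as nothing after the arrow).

aa->a; aab->aa; ab->

  | abbab => bab => b
  | baaabbbb => baabbbb => baabbb => baabb => baab => baa => ba
  | abbababbb => bababbb => babbb => bbb
  | abbabab => babab => bab => b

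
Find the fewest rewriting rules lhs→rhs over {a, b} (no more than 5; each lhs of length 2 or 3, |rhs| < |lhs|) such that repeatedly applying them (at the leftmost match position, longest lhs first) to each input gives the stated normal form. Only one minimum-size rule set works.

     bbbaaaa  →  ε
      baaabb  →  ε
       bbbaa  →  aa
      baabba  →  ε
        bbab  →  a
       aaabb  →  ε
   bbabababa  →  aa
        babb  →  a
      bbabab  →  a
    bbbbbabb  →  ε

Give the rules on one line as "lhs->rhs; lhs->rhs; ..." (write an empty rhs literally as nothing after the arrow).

  | bbbaaaa => abaaaa => aaaa => ba => ε
  | baaabb => aabb => ab => ε
  | bbbaa => abaa => aa
  | baabba => abba => ba => ε

aaa->b; ab->; ba->; bb->a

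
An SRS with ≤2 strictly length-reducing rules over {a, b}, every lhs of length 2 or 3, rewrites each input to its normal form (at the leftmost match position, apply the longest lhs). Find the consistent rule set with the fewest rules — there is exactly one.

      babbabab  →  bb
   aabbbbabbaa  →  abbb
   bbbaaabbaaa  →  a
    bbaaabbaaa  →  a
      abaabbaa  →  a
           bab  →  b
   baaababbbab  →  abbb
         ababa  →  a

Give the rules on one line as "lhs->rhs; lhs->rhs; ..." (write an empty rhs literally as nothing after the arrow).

  | babbabab => bbabab => bbab => bb
  | aabbbbabbaa => abbbbabbaa => abbbbbaa => abbbba => abbb
  | bbbaaabbaaa => bbaabbaaa => babbaaa => bbaaa => baa => a
  | bbaaabbaaa => baabbaaa => abbaaa => abaa => aa => a

aa->a; ba->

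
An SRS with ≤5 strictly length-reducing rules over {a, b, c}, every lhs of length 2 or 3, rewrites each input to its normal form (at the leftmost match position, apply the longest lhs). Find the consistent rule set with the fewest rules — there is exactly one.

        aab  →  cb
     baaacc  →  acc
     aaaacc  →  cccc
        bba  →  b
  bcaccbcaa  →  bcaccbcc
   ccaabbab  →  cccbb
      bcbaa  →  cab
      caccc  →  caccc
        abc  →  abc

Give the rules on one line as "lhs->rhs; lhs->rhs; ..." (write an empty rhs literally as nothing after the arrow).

aa->c; ba->; baa->ab; bcb->cb

  | aab => cb
  | baaacc => abacc => acc
  | aaaacc => caacc => cccc
  | bba => b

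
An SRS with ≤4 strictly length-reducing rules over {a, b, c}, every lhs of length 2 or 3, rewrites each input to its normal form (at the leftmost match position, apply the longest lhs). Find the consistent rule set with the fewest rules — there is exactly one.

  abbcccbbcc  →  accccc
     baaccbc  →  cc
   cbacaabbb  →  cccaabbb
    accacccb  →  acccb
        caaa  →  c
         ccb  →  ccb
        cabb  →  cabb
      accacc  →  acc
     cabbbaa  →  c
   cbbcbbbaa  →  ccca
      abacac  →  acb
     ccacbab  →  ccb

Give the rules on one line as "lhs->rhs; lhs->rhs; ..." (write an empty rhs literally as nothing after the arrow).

  | abbcccbbcc => abcccbbcc => acccbbcc => acccbcc => accccc
  | baaccbc => caccbc => bcbc => cbc => cc
  | cbacaabbb => cccaabbb
  | accacccb => acbccb => acccb

aaa->; ba->c; bc->c; cac->b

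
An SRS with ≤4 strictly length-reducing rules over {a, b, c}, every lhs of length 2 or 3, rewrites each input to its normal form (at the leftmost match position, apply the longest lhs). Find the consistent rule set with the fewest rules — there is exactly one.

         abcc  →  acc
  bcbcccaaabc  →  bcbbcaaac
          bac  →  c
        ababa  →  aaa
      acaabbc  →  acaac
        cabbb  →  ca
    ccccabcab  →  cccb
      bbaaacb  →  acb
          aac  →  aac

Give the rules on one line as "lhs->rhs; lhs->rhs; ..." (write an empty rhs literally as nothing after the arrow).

  | abcc => acc
  | bcbcccaaabc => bcbbcaaabc => bcbbcaaac
  | bac => c
  | ababa => aaba => aaa

ab->a; ba->; bcc->bb; cac->b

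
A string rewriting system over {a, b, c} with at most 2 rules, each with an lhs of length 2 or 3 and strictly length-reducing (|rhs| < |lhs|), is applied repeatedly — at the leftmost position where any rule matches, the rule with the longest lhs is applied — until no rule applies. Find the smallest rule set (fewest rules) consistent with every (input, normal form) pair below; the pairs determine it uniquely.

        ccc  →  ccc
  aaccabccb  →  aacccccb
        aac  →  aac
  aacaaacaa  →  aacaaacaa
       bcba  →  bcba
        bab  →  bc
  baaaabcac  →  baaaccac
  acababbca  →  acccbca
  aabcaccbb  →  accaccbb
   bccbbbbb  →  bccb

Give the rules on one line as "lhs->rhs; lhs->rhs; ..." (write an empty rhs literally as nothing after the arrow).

  | ccc
  | aaccabccb => aacccccb
  | aac
  | aacaaacaa

ab->c; bbb->b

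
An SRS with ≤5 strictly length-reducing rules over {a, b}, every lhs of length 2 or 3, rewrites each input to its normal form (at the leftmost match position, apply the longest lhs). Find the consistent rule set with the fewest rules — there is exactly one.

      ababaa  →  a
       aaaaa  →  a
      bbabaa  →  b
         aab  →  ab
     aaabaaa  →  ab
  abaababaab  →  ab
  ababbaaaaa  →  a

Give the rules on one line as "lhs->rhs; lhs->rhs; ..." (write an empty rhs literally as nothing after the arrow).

  | ababaa => abbaa => aa => a
  | aaaaa => aaaa => aaa => aa => a
  | bbabaa => baa => ba => b
  | aab => ab

aa->a; ba->b; bb->b; bba->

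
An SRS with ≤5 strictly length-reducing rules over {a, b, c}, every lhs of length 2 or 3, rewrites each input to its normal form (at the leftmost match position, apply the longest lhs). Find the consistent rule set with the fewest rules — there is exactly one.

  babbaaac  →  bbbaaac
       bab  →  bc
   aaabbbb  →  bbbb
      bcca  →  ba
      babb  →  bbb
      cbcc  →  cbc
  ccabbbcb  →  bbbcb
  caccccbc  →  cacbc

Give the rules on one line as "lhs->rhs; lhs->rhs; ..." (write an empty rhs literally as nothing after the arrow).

ab->c; abb->bb; cc->c; cca->a

  | babbaaac => bbbaaac
  | bab => bc
  | aaabbbb => aabbbb => abbbb => bbbb
  | bcca => ba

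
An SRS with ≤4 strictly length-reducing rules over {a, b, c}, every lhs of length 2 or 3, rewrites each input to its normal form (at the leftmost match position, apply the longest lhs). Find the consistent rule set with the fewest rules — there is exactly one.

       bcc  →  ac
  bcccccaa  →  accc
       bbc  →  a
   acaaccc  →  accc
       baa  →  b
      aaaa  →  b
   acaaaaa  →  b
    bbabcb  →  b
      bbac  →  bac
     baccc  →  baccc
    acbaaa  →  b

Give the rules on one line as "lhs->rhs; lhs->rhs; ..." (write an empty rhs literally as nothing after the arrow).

aa->b; bb->b; bc->a; cb->

  | bcc => ac
  | bcccccaa => accccaa => accccb => accc
  | bbc => bc => a
  | acaaccc => acbccc => accc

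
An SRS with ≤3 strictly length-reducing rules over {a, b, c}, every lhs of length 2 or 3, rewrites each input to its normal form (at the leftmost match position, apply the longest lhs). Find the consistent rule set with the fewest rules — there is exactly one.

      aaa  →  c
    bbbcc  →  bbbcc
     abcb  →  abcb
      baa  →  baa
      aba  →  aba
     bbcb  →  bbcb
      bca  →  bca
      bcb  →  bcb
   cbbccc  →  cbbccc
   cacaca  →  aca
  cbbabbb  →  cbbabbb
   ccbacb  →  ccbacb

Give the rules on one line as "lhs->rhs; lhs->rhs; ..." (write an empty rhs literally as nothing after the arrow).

  | aaa => c
  | bbbcc
  | abcb
  | baa

aaa->c; cac->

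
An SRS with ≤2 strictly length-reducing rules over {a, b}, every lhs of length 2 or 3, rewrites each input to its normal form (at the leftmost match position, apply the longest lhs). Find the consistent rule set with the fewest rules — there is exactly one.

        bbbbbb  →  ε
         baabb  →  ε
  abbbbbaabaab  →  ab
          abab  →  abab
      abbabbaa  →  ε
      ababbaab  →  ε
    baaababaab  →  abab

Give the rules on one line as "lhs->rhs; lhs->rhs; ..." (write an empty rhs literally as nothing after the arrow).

aa->b; bb->

  | bbbbbb => bbbb => bb => ε
  | baabb => bbbb => bb => ε
  | abbbbbaabaab => abbbaabaab => abaabaab => abbbaab => abaab => abbb => ab
  | abab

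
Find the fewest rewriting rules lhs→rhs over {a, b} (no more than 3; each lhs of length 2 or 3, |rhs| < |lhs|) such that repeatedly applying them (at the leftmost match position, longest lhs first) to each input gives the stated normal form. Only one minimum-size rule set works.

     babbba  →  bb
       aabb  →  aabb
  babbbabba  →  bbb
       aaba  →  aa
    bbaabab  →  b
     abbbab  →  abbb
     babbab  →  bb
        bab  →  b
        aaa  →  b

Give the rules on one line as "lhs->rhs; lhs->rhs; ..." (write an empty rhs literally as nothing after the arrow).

  | babbba => bbba => bb
  | aabb
  | babbbabba => bbbabba => bbbba => bbb
  | aaba => aa

aaa->b; ba->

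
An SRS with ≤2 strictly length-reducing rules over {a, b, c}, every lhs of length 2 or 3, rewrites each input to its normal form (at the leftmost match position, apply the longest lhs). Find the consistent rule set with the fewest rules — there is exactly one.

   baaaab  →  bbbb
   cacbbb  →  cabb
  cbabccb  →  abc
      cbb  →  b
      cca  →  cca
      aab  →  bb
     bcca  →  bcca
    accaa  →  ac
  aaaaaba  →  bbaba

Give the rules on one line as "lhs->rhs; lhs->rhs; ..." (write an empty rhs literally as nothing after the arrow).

aa->b; cb->

  | baaaab => bbaab => bbbb
  | cacbbb => cabb
  | cbabccb => abccb => abc
  | cbb => b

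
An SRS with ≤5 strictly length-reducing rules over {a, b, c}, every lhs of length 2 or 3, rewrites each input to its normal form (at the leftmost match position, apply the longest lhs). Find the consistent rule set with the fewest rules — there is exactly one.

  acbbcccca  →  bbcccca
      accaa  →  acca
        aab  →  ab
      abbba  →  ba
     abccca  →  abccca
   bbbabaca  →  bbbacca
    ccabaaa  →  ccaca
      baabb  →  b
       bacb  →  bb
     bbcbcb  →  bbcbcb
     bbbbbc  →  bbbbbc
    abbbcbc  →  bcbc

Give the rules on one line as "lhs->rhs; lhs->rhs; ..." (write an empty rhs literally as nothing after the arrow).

aa->a; aba->ac; abb->; acb->b

  | acbbcccca => bbcccca
  | accaa => acca
  | aab => ab
  | abbba => ba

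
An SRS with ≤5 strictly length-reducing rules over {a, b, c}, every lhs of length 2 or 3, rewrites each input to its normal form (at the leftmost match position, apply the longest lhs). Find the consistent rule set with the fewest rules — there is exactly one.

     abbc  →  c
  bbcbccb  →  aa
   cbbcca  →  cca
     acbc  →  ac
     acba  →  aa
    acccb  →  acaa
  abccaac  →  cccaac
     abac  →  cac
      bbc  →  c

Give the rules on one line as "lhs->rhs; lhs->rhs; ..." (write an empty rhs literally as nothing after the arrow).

ab->c; bc->c; cb->; ccb->aa

  | abbc => cbc => c
  | bbcbccb => bcbccb => cbccb => ccb => aa
  | cbbcca => bcca => cca
  | acbc => ac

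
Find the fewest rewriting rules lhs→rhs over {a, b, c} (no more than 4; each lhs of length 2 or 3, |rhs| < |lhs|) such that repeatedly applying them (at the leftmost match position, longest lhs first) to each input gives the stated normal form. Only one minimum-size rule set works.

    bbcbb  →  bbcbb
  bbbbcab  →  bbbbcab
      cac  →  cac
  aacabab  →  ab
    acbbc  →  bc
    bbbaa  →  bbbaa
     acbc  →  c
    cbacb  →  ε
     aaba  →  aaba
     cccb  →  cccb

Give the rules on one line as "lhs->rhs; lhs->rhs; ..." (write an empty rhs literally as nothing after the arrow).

aca->c; acb->; cba->a

  | bbcbb
  | bbbbcab
  | cac
  | aacabab => acbab => ab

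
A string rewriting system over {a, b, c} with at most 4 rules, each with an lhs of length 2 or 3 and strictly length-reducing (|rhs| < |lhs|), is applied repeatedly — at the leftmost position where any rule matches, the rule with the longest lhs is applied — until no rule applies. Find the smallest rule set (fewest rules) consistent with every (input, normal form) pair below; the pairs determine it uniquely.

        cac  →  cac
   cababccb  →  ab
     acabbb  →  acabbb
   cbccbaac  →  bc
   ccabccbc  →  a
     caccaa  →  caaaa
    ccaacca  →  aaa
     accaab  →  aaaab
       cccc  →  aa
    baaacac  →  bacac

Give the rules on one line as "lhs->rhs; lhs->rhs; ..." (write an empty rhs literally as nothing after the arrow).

  | cac
  | cababccb => cacccb => caacb => ccb => ab
  | acabbb
  | cbccbaac => cbabaac => baac => bc

aac->c; bab->c; cba->; cc->a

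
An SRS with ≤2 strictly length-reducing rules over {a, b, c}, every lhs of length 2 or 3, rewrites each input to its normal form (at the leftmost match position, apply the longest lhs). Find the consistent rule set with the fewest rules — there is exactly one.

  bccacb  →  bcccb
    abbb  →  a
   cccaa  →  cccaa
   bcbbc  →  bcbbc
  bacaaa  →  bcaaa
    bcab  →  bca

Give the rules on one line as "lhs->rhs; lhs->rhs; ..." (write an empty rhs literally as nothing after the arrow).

ab->a; ac->c

  | bccacb => bcccb
  | abbb => abb => ab => a
  | cccaa
  | bcbbc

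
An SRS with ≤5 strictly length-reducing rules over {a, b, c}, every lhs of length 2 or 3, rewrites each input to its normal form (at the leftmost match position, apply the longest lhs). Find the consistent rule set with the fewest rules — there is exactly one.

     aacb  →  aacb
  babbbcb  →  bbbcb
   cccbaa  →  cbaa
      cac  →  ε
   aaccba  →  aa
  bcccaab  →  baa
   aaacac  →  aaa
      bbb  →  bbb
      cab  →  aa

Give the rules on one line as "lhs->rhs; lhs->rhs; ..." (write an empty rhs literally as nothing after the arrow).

  | aacb
  | babbbcb => bbbcb
  | cccbaa => cbaa
  | cac => cc => ε

ab->; ca->c; cab->aa; cc->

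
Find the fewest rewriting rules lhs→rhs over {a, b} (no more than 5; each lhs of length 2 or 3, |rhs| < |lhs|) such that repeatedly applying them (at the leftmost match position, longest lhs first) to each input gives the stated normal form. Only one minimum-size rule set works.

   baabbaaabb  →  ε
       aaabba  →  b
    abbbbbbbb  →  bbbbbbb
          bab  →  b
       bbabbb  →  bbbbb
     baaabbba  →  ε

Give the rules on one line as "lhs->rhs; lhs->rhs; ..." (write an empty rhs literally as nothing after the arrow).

  | baabbaaabb => abbaaabb => baaabb => aabb => ab => ε
  | aaabba => aaba => abb => b
  | abbbbbbbb => bbbbbbb
  | bab => b

ab->; aba->bb; ba->; bba->bb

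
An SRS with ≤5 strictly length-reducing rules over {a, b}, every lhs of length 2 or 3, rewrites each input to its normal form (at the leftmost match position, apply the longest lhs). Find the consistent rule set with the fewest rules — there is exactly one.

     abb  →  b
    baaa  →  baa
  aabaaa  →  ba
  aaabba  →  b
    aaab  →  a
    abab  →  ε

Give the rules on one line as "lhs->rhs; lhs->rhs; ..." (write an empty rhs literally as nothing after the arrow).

aaa->aa; ab->; aba->b; bb->

  | abb => b
  | baaa => baa
  | aabaaa => abaa => ba
  | aaabba => aabba => aba => b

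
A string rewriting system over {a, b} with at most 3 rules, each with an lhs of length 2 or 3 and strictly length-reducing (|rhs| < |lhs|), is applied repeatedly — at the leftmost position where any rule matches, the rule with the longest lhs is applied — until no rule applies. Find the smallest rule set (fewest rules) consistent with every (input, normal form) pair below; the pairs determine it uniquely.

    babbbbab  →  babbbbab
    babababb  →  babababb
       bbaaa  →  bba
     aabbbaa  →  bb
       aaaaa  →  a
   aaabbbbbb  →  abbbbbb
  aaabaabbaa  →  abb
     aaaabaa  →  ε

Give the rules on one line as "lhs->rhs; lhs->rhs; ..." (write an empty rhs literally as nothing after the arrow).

aa->; aab->

  | babbbbab
  | babababb
  | bbaaa => bba
  | aabbbaa => bbaa => bb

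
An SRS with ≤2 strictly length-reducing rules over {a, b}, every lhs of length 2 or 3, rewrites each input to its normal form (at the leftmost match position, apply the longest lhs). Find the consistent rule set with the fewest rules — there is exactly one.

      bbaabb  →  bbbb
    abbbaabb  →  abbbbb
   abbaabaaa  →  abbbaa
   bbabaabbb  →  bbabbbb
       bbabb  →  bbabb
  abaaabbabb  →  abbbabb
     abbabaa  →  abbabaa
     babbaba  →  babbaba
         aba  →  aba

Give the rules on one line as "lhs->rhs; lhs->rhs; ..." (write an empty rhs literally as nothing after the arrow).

  | bbaabb => bbbb
  | abbbaabb => abbbbb
  | abbaabaaa => abbbaaa => abbbaa
  | bbabaabbb => bbabbbb

aaa->aa; aab->b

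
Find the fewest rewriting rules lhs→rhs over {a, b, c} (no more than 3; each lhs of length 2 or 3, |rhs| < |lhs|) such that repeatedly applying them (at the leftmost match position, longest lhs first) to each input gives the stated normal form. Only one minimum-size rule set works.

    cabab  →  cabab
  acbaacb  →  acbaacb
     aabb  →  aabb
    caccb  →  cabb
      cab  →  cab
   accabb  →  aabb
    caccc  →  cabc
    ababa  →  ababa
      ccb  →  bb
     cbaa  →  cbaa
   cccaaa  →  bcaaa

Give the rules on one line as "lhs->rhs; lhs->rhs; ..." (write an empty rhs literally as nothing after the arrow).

cc->b; cca->a

  | cabab
  | acbaacb
  | aabb
  | caccb => cabb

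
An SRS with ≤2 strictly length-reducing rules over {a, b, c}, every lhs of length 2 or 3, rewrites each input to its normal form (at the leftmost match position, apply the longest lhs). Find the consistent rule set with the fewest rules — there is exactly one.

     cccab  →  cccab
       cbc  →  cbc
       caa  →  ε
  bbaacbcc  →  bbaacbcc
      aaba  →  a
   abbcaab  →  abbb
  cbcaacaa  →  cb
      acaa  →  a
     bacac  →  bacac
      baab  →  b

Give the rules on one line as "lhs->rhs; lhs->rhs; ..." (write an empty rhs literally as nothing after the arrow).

aab->; caa->

  | cccab
  | cbc
  | caa => ε
  | bbaacbcc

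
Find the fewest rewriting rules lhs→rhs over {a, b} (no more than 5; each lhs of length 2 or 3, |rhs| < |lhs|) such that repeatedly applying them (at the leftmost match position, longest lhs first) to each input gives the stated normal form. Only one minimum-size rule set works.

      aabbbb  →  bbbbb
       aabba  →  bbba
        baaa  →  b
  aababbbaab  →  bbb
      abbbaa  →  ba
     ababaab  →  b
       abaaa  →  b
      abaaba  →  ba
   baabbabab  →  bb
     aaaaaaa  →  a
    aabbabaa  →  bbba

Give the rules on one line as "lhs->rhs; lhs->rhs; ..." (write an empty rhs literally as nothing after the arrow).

  | aabbbb => bbbbb
  | aabba => bbba
  | baaa => aa => b
  | aababbbaab => bbabbbaab => bbbbaab => bbbab => bbb

aa->b; ab->; aba->ba; baa->a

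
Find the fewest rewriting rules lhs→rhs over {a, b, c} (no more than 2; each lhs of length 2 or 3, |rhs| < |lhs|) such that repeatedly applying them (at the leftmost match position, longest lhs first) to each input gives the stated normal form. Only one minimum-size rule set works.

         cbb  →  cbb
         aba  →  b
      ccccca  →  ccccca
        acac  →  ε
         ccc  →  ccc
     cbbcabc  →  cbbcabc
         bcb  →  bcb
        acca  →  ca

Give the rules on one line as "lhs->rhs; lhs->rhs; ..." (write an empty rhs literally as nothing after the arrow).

aba->b; ac->

  | cbb
  | aba => b
  | ccccca
  | acac => ac => ε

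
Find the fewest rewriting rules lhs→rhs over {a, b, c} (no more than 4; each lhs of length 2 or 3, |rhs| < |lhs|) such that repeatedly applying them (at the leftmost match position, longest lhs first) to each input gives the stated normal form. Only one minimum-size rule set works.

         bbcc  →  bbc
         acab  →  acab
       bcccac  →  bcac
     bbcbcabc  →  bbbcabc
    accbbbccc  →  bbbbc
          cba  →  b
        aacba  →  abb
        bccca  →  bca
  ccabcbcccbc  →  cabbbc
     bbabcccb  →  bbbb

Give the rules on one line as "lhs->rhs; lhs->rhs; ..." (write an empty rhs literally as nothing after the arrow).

acb->bb; ba->b; cb->b; cc->c

  | bbcc => bbc
  | acab
  | bcccac => bccac => bcac
  | bbcbcabc => bbbcabc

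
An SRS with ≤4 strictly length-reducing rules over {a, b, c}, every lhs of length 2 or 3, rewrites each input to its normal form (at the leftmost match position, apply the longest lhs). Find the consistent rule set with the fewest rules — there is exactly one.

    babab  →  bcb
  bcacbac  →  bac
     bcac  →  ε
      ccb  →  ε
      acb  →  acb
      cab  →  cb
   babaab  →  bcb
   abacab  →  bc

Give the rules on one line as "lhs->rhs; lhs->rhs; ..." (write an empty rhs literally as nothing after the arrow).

  | babab => bcab => bcb
  | bcacbac => bccbac => bbbac => bac
  | bcac => bcc => bb => ε
  | ccb => bb => ε

ab->c; bb->; ca->c; cc->b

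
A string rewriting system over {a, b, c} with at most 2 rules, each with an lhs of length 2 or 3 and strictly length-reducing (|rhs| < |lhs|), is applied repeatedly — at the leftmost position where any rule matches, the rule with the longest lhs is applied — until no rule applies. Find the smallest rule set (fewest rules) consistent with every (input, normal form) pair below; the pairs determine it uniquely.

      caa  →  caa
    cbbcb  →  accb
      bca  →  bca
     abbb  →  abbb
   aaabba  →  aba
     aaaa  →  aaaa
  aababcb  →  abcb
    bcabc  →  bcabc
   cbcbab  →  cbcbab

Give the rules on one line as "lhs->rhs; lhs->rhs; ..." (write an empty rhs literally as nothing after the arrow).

aab->; cbb->ac

  | caa
  | cbbcb => accb
  | bca
  | abbb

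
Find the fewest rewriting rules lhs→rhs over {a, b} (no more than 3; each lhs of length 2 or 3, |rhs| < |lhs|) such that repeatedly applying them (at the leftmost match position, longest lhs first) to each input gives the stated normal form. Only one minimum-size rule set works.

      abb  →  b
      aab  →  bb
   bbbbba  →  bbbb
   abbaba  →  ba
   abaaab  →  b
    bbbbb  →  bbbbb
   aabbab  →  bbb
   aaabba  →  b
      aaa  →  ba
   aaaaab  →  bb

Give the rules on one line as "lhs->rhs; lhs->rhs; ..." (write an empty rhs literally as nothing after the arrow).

aa->b; ab->; bba->b

  | abb => b
  | aab => bb
  | bbbbba => bbbb
  | abbaba => baba => ba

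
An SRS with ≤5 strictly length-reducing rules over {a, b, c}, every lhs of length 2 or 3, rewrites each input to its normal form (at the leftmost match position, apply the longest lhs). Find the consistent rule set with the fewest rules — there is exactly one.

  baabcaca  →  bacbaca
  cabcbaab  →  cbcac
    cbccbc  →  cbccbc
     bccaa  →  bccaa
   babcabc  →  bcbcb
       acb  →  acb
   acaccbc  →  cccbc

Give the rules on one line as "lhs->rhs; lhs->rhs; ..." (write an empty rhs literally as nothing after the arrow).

  | baabcaca => bacbaca
  | cabcbaab => ccbbaab => cbcaab => cbcac
  | cbccbc
  | bccaa

ab->c; abc->cb; acc->cc; cbb->bc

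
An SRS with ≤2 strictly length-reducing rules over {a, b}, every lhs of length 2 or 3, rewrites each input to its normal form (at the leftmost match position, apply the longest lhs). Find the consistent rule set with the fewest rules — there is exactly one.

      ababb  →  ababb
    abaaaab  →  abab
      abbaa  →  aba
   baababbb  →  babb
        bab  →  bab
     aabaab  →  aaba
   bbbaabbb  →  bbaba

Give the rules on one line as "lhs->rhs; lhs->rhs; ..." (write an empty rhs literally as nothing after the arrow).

baa->bb; bbb->ba

  | ababb
  | abaaaab => abbaab => abbbb => abab
  | abbaa => abbb => aba
  | baababbb => bbbabbb => baabbb => bbbbb => babb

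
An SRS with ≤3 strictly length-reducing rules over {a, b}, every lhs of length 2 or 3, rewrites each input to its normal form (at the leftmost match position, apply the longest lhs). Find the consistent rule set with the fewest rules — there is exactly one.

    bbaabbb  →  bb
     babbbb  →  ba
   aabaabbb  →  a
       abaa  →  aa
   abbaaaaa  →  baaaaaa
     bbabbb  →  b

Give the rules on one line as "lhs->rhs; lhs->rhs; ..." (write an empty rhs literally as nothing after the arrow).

ab->; abb->ba; bbb->b

  | bbaabbb => bbabab => bbab => bb
  | babbbb => bbabb => bbba => ba
  | aabaabbb => aaabbb => aabab => aab => a
  | abaa => aa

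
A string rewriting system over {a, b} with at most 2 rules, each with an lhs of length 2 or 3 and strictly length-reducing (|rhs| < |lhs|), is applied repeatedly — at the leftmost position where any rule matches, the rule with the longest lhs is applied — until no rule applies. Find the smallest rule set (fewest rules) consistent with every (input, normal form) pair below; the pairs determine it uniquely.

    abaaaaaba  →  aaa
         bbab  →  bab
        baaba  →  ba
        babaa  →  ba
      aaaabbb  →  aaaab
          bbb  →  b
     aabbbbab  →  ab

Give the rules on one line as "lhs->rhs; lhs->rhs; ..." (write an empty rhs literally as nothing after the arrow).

aba->; bb->b

  | abaaaaaba => aaaaba => aaa
  | bbab => bab
  | baaba => ba
  | babaa => ba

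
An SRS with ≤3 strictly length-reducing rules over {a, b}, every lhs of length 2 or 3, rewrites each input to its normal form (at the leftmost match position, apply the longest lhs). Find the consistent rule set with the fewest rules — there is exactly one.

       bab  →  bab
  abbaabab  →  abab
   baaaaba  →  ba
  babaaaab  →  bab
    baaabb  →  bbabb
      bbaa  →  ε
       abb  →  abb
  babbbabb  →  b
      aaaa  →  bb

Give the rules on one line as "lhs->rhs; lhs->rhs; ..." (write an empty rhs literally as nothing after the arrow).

aa->b; bbb->

  | bab
  | abbaabab => abbbbab => abab
  | baaaaba => bbaaba => bbbba => ba
  | babaaaab => babbaab => babbbb => bab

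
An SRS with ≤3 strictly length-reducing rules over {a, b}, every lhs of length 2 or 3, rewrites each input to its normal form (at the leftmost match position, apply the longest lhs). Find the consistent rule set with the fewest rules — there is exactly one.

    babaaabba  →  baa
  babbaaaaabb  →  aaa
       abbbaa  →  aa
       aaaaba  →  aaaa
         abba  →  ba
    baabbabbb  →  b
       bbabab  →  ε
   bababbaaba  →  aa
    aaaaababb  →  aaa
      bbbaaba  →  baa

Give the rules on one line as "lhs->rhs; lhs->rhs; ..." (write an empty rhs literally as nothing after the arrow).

ab->; bb->

  | babaaabba => baaabba => baaba => baa
  | babbaaaaabb => bbaaaaabb => aaaaabb => aaaab => aaa
  | abbbaa => bbaa => aa
  | aaaaba => aaaa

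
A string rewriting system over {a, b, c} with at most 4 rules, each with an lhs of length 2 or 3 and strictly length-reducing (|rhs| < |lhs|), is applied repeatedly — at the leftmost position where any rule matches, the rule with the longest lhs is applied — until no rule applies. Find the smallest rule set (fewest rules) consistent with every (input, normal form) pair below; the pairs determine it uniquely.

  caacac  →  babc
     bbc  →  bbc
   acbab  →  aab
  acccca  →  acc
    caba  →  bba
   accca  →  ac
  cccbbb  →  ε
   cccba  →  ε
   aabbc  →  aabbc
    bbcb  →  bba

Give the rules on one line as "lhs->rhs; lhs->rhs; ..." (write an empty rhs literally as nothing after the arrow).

  | caacac => bacac => babc
  | bbc
  | acbab => aab
  | acccca => acccb => acc

bcb->ba; ca->b; cb->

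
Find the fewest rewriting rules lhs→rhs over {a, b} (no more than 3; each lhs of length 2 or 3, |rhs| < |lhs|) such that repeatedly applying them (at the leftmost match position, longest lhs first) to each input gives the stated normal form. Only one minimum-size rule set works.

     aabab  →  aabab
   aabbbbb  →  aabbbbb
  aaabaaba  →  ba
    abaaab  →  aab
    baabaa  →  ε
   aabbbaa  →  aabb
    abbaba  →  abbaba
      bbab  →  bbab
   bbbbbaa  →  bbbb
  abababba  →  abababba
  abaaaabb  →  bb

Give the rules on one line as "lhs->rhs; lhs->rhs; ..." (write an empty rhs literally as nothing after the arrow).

  | aabab
  | aabbbbb
  | aaabaaba => baaba => ba
  | abaaab => aab

aaa->; baa->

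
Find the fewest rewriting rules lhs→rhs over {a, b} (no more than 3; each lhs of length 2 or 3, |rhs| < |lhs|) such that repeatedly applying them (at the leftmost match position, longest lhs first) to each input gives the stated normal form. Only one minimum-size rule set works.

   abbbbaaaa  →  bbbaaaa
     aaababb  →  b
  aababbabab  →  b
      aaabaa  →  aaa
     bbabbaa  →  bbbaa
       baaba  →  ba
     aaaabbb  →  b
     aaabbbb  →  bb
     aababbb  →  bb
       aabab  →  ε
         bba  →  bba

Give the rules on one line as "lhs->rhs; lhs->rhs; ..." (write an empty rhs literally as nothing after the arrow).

aab->; ab->

  | abbbbaaaa => bbbaaaa
  | aaababb => aabb => b
  | aababbabab => abbabab => babab => bab => b
  | aaabaa => aaa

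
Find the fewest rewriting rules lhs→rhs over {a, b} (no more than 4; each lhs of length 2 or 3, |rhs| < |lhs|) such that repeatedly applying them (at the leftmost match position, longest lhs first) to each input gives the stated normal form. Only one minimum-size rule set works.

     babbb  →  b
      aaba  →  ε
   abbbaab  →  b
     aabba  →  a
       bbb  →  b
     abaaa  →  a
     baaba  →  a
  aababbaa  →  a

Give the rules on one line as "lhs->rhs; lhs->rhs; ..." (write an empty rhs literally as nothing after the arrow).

aa->a; aab->b; ba->; bb->

  | babbb => bbb => b
  | aaba => ba => ε
  | abbbaab => abaab => aab => b
  | aabba => bba => a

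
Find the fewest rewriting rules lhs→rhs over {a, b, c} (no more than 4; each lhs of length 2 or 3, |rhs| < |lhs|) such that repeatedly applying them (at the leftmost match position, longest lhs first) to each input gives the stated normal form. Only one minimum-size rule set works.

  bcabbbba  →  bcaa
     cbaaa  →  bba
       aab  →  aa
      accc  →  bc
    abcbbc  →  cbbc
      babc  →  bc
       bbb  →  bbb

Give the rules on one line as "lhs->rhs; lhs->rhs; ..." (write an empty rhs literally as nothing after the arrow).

  | bcabbbba => bcabbba => bcabba => bcaba => bcaa
  | cbaaa => ccba => bba
  | aab => aa
  | accc => ccc => bc

ab->a; ac->c; baa->cb; cc->b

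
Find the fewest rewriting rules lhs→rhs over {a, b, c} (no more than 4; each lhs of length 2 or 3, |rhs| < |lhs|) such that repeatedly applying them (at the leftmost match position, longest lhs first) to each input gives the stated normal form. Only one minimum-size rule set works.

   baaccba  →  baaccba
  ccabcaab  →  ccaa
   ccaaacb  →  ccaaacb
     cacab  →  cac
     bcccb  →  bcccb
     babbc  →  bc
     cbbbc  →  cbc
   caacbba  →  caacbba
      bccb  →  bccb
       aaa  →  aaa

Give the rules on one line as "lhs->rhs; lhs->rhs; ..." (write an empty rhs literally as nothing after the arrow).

ab->; abc->a; bbc->bc

  | baaccba
  | ccabcaab => ccaaab => ccaa
  | ccaaacb
  | cacab => cac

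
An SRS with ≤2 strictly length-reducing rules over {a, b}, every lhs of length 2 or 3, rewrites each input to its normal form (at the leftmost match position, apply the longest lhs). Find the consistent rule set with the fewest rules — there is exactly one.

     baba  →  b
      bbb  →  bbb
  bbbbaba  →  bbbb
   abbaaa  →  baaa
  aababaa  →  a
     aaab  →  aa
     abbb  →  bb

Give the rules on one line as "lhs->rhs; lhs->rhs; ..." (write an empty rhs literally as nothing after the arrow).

ab->; aba->

  | baba => b
  | bbb
  | bbbbaba => bbbb
  | abbaaa => baaa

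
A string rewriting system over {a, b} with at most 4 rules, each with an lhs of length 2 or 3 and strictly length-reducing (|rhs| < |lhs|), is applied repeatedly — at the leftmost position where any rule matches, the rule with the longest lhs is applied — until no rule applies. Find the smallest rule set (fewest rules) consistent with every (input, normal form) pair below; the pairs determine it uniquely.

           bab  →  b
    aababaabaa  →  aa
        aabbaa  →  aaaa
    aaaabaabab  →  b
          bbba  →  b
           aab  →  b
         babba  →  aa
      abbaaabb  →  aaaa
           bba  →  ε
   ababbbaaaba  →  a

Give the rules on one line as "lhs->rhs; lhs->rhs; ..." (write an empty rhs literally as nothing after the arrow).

  | bab => ab => b
  | aababaabaa => ababaabaa => babaabaa => abaabaa => baabaa => aabaa => abaa => baa => aa
  | aabbaa => aaaa
  | aaaabaabab => aaabaabab => aabaabab => abaabab => baabab => aabab => abab => bab => ab => b

ab->b; abb->a; ba->a; bba->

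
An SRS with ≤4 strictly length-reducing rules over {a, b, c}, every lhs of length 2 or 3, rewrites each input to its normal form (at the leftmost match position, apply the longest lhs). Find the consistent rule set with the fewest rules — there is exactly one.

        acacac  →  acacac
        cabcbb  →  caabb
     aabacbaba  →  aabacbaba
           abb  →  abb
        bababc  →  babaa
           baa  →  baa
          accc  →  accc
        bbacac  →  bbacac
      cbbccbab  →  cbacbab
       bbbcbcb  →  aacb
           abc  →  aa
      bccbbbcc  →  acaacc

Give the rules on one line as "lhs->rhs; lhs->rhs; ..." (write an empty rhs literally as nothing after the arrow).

  | acacac
  | cabcbb => caabb
  | aabacbaba
  | abb

bbb->aa; bc->a; cbc->c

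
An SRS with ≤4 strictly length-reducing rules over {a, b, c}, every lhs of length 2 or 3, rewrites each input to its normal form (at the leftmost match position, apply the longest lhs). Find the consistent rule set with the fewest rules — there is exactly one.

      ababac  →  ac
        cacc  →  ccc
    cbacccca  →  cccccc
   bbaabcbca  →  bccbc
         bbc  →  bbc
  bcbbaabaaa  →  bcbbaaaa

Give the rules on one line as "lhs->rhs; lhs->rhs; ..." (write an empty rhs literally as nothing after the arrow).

  | ababac => abac => ac
  | cacc => ccc
  | cbacccca => cccccca => cccccc
  | bbaabcbca => bbacbca => bccbca => bccbc

ab->; bac->cc; ca->c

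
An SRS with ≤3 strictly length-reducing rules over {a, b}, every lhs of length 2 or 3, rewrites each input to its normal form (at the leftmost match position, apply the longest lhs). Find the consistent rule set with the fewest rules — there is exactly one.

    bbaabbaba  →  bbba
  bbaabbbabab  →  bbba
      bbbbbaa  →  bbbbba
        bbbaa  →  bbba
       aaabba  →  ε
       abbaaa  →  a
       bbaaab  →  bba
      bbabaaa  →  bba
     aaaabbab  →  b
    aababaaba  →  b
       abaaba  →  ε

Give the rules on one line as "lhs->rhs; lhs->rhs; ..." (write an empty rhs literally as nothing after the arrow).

  | bbaabbaba => bbabbaba => bbababa => bbba
  | bbaabbbabab => bbabbbabab => bbabbabab => bbababab => bbbab => bbba
  | bbbbbaa => bbbbba
  | bbbaa => bbba

aa->a; ab->a; aba->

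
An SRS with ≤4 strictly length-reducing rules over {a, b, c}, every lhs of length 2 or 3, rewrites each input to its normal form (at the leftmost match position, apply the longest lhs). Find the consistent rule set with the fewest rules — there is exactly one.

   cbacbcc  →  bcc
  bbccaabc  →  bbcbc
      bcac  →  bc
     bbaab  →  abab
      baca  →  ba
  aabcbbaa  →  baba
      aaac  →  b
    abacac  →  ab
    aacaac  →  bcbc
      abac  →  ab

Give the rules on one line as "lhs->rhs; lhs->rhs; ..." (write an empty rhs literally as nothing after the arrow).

  | cbacbcc => cbbcc => bcc
  | bbccaabc => bbccbbc => bbcbc
  | bcac => bc
  | bbaab => abab

aa->b; ac->; bba->ab; cbb->b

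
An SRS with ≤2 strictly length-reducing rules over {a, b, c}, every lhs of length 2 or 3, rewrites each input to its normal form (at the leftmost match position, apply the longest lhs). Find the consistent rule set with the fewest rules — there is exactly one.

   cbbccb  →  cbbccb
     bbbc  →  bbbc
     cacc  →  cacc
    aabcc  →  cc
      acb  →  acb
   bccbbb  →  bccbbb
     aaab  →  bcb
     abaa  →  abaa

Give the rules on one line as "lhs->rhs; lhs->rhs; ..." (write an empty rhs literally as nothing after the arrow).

  | cbbccb
  | bbbc
  | cacc
  | aabcc => cc

aaa->bc; aab->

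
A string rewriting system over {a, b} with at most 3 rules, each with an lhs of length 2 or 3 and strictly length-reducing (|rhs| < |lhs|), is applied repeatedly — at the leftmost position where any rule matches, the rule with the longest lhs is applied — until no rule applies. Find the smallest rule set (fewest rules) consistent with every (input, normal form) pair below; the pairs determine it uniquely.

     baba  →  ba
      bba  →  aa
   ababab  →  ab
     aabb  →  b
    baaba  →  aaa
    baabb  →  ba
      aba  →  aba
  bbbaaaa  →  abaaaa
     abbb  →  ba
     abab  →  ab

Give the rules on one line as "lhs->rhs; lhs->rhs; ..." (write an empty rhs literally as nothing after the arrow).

aab->ba; bab->b; bb->a

  | baba => ba
  | bba => aa
  | ababab => abab => ab
  | aabb => bab => b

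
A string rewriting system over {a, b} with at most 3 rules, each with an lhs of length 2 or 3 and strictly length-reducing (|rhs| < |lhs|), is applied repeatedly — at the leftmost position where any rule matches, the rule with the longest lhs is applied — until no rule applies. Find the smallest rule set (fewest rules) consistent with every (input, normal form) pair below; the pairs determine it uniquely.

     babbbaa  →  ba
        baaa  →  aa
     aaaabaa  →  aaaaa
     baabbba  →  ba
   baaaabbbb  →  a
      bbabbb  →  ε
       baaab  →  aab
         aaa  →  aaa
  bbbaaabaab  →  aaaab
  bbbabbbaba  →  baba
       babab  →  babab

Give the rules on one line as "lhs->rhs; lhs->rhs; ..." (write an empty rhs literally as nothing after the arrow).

abb->; baa->a; bbb->

  | babbbaa => bbaa => ba
  | baaa => aa
  | aaaabaa => aaaaa
  | baabbba => abbba => ba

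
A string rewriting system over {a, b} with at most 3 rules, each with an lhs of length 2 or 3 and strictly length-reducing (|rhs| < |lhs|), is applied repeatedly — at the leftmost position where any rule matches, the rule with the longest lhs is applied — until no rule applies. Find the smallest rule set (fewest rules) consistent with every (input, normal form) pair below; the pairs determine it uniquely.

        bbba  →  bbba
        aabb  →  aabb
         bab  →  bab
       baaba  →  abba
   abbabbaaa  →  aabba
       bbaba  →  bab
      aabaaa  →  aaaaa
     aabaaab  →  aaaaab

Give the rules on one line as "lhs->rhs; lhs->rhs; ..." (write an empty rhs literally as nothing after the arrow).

  | bbba
  | aabb
  | bab
  | baaba => abba

aba->aa; baa->ab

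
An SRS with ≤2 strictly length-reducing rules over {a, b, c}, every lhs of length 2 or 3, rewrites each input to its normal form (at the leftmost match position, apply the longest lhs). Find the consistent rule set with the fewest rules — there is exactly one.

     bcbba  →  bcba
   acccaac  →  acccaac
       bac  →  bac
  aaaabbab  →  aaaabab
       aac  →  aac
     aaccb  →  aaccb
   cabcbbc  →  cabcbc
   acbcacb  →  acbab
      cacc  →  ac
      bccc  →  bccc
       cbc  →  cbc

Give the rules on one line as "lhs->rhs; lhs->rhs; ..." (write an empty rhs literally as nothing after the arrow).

bb->b; cac->a

  | bcbba => bcba
  | acccaac
  | bac
  | aaaabbab => aaaabab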